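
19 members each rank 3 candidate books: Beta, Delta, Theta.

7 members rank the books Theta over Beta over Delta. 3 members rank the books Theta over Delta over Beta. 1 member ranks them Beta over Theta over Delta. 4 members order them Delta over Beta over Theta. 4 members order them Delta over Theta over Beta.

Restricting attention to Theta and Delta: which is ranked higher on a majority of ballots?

Ballots ranking Theta above Delta: 7 + 3 + 1 = 11.
Ballots ranking Delta above Theta: 19 − 11 = 8.
Theta wins the head-to-head 11–8.

Theta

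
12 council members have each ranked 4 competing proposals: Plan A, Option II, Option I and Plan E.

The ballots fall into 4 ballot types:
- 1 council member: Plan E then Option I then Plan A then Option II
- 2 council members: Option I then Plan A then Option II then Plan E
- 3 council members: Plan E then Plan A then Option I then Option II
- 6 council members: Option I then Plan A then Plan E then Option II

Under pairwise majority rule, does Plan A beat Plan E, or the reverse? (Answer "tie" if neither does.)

Plan A

Ballots ranking Plan A above Plan E: 2 + 6 = 8.
Ballots ranking Plan E above Plan A: 12 − 8 = 4.
Plan A wins the head-to-head 8–4.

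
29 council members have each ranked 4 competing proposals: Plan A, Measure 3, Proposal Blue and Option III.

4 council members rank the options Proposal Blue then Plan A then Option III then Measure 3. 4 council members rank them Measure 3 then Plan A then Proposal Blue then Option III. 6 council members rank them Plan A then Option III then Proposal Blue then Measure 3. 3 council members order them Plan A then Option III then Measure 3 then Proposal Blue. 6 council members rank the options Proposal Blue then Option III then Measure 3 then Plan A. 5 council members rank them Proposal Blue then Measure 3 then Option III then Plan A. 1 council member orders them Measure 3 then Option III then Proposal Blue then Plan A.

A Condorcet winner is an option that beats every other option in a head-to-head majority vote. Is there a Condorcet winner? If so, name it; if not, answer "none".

Pairwise majorities:
Plan A–Measure 3: Measure 3 16–13.
Plan A vs Proposal Blue: Proposal Blue, 16–13.
Plan A vs Option III: Plan A, 17–12.
Measure 3 vs Proposal Blue: Proposal Blue, 21–8.
Measure 3 vs Option III: Option III, 19–10.
Proposal Blue vs Option III: Proposal Blue wins 19–10.
Proposal Blue beats each of Plan A, Measure 3, Option III — Proposal Blue is the Condorcet winner.

Proposal Blue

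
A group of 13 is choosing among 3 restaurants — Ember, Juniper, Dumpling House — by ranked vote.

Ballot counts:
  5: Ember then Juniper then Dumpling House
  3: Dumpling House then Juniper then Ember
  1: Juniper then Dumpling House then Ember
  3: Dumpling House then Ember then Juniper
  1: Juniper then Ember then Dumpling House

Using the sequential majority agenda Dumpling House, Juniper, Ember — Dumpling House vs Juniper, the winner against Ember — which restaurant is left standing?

Round 1: Dumpling House vs Juniper — 6–7, Juniper advances.
Round 2: Juniper vs Ember — 5–8, Ember advances.
The agenda winner is Ember.

Ember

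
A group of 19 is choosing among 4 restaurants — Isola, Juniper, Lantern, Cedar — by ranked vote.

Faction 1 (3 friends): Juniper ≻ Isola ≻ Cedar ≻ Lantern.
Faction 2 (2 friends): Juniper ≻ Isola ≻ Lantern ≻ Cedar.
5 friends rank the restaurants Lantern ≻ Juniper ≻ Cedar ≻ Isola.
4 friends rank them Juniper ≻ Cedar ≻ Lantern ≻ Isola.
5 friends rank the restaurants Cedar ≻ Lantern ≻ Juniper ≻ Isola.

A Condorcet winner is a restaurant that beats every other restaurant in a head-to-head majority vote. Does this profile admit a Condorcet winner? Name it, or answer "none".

Pairwise majorities:
Isola vs Juniper: Isola is ranked higher on 0 ballots, Juniper on 19. Juniper wins 19–0.
Isola vs Lantern: Isola preferred on 3+2 = 5 ballots; Lantern wins 14–5.
Isola vs Cedar: 3+2 = 5 for Isola, 14 for Cedar — Cedar by 14–5.
Juniper vs Lantern: 3+2+4 = 9 for Juniper, 10 for Lantern — Lantern by 10–9.
Juniper vs Cedar: 14 to 5, Juniper.
Lantern vs Cedar: 7 to 12, Cedar.
Each restaurant drops at least one matchup (Isola loses to Juniper; Juniper loses to Lantern; Lantern loses to Cedar; Cedar loses to Juniper); the cycle Juniper → Cedar → Lantern → Juniper rules out a Condorcet winner.

none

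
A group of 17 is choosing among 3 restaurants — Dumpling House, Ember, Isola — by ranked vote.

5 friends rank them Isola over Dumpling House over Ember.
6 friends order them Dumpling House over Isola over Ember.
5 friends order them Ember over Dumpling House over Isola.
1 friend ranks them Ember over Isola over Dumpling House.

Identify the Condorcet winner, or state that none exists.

Head-to-head results (17 friends):
Dumpling House vs Ember: Dumpling House, 11–6.
Dumpling House vs Isola: Dumpling House wins 11–6.
Ember vs Isola: Isola, 11–6.
Dumpling House defeats every rival head-to-head and is the Condorcet winner.

Dumpling House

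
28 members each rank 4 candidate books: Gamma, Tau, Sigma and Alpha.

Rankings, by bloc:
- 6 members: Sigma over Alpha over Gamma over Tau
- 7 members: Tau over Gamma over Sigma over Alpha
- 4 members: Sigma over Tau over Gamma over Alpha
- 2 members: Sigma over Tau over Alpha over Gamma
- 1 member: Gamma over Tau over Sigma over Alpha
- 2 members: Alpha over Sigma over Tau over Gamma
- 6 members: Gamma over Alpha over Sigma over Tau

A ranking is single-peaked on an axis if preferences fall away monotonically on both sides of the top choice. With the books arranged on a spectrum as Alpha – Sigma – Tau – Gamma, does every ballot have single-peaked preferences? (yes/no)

Axis positions: Alpha=1, Sigma=2, Tau=3, Gamma=4.
Bloc 1: ranking walks positions 2-1-4-3; Gamma is ranked above Tau even though Tau lies between Gamma and the peak Sigma on the axis — preferences dip and rise again. Not single-peaked.
Bloc 2 (peak Tau at position 3): ranking walks positions 3-4-2-1, expanding outward from the peak — single-peaked.
Bloc 3 (peak Sigma at position 2): ranking walks positions 2-3-4-1, expanding outward from the peak — single-peaked.
Bloc 4 (peak Sigma at position 2): ranking walks positions 2-3-1-4, expanding outward from the peak — single-peaked.
Bloc 5 (peak Gamma at position 4): ranking walks positions 4-3-2-1, expanding outward from the peak — single-peaked.
Bloc 6 (peak Alpha at position 1): ranking walks positions 1-2-3-4, expanding outward from the peak — single-peaked.
Bloc 7: ranking walks positions 4-1-2-3; Alpha is ranked above Tau even though Tau lies between Alpha and the peak Gamma on the axis — preferences dip and rise again. Not single-peaked.
Bloc 1 violates single-peakedness, so the profile is not single-peaked on this axis.

no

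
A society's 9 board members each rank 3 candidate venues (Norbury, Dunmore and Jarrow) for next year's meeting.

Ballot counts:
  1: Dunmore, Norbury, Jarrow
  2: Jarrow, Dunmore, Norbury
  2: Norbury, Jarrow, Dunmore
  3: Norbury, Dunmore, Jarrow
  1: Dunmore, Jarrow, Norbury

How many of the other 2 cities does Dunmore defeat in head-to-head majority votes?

1

Dunmore against each rival (9 organisers):
Dunmore vs Norbury: Norbury wins 5–4.
Dunmore–Jarrow: Dunmore 5–4.
Dunmore beats Jarrow; loses to Norbury — 1 pairwise win.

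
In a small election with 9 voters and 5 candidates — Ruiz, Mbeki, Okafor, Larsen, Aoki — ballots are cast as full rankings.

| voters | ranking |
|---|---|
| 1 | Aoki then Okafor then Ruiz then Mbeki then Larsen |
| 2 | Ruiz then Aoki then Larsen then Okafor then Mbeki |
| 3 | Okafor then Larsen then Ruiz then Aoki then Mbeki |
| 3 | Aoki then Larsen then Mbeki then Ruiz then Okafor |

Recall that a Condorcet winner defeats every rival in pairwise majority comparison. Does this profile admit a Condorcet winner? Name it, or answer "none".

none

Check each pair by majority over 9 ballots:
Ruiz vs Mbeki: 1+2+3 = 6 for Ruiz, 3 for Mbeki — Ruiz by 6–3.
Ruiz vs Okafor: Ruiz preferred on 2+3 = 5 ballots; Ruiz wins 5–4.
Ruiz vs Larsen: Ruiz is ranked higher on 1+2 = 3 ballots, Larsen on 6. Larsen wins 6–3.
Ruiz vs Aoki: Ruiz preferred on 2+3 = 5 ballots; Ruiz wins 5–4.
Mbeki vs Okafor: Mbeki is ranked higher on 3 ballots, Okafor on 6. Okafor wins 6–3.
Mbeki vs Larsen: Mbeki is ranked higher on 1 ballot, Larsen on 8. Larsen wins 8–1.
Mbeki vs Aoki: Mbeki preferred on 0 ballots; Aoki wins 9–0.
Okafor vs Larsen: Okafor preferred on 1+3 = 4 ballots; Larsen wins 5–4.
Okafor vs Aoki: 3 to 6, Aoki.
Larsen vs Aoki: Larsen is ranked higher on 3 ballots, Aoki on 6. Aoki wins 6–3.
No candidate is unbeaten: Ruiz loses to Larsen; Mbeki loses to Ruiz; Okafor loses to Ruiz; Larsen loses to Aoki; Aoki loses to Ruiz. In particular Ruiz > Aoki > Larsen > Ruiz is a majority cycle — no Condorcet winner exists.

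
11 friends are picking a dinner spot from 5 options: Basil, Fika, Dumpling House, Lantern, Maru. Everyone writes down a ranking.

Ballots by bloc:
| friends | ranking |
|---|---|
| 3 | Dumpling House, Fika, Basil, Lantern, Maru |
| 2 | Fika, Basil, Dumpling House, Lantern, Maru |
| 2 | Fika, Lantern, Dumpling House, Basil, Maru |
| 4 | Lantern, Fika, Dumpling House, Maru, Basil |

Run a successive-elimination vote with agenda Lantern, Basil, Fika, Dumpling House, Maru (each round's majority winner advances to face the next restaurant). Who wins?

Round 1: Lantern vs Basil — 6–5, Lantern advances.
Round 2: Lantern vs Fika — 4–7, Fika advances.
Round 3: Fika vs Dumpling House — 8–3, Fika advances.
Round 4: Fika vs Maru — 11–0, Fika advances.
The agenda winner is Fika.

Fika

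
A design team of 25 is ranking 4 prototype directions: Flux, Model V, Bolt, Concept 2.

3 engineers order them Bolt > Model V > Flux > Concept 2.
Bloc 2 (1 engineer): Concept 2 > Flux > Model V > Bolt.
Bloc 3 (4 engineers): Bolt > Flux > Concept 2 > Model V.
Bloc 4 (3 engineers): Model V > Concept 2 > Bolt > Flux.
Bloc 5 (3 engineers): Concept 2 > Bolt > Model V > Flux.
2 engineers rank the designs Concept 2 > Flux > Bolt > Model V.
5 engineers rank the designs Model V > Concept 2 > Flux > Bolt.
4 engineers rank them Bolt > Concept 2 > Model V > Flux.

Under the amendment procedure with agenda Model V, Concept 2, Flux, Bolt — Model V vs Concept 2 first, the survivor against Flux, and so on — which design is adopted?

Round 1: Model V vs Concept 2 — 11–14, Concept 2 advances.
Round 2: Concept 2 vs Flux — 18–7, Concept 2 advances.
Round 3: Concept 2 vs Bolt — 14–11, Concept 2 advances.
Concept 2 survives the agenda.

Concept 2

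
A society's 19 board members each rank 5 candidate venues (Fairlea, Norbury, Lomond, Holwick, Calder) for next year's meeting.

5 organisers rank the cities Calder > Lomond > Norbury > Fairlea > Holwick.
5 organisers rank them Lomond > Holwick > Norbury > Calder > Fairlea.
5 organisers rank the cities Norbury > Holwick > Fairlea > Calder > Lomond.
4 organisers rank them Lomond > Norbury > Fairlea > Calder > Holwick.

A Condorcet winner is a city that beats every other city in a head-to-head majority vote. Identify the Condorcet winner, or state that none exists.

none

Head-to-head results (19 organisers):
Fairlea vs Norbury: 0 to 19, Norbury.
Fairlea–Lomond: Lomond 14–5.
Fairlea vs Holwick: 9 to 10, Holwick.
Fairlea vs Calder: Calder, 10–9.
Norbury vs Lomond: Norbury is ranked higher on 5 ballots, Lomond on 14. Lomond wins 14–5.
Norbury–Holwick: Norbury 14–5.
Norbury vs Calder: Norbury, 14–5.
Lomond vs Holwick: Lomond, 14–5.
Lomond vs Calder: Lomond is ranked higher on 5+4 = 9 ballots, Calder on 10. Calder wins 10–9.
Holwick vs Calder: 5+5 = 10 for Holwick, 9 for Calder — Holwick by 10–9.
Each city drops at least one matchup (Fairlea loses to Norbury; Norbury loses to Lomond; Lomond loses to Calder; Holwick loses to Norbury; Calder loses to Norbury); the cycle Norbury > Calder > Lomond > Norbury rules out a Condorcet winner.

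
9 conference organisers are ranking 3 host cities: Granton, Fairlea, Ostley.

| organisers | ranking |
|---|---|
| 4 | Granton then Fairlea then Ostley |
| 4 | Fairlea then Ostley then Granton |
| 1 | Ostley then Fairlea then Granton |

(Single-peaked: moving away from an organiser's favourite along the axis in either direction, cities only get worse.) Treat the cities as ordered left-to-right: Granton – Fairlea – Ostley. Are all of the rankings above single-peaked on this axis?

yes

Axis positions: Granton=1, Fairlea=2, Ostley=3.
Group 1 (peak Granton at position 1): ranking walks positions 1-2-3, expanding outward from the peak — single-peaked.
Group 2 (peak Fairlea at position 2): ranking walks positions 2-3-1, expanding outward from the peak — single-peaked.
Group 3 (peak Ostley at position 3): ranking walks positions 3-2-1, expanding outward from the peak — single-peaked.
Every ranking is single-peaked on this axis.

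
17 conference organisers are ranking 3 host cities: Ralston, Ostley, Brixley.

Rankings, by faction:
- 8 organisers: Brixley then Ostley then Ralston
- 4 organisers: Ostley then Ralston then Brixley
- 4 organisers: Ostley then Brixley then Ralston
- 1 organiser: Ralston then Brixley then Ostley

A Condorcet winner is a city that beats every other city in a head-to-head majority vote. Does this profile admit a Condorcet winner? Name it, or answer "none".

Pairwise majorities:
Ralston–Ostley: Ostley 16–1.
Ralston vs Brixley: Brixley wins 12–5.
Ostley vs Brixley: Brixley, 9–8.
Only Brixley has no losses; Brixley is the Condorcet winner.

Brixley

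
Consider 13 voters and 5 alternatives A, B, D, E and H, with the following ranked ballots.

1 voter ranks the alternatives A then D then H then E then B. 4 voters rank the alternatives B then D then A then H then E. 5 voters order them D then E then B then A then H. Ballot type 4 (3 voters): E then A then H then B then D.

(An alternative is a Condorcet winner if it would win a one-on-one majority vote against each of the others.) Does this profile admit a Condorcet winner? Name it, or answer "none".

none

Pairwise majorities:
A vs B: B, 9–4.
A vs D: D wins 9–4.
A–E: E 8–5.
A vs H: A wins 13–0.
B–D: B 7–6.
B vs E: E, 9–4.
B vs H: B wins 9–4.
D vs E: D wins 10–3.
D–H: D 10–3.
E vs H: E, 8–5.
No alternative is unbeaten: A loses to B; B loses to E; D loses to B; E loses to D; H loses to A. In particular B → D → E → B is a majority cycle — no Condorcet winner exists.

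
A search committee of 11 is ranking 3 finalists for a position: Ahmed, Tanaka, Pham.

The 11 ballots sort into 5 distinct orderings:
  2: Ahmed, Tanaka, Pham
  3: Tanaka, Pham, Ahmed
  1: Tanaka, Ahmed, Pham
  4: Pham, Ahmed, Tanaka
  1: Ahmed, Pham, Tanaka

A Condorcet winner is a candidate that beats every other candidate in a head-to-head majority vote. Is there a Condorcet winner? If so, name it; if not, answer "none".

Head-to-head results (11 committee members):
Ahmed vs Tanaka: Ahmed preferred on 2+4+1 = 7 ballots; Ahmed wins 7–4.
Ahmed vs Pham: Ahmed preferred on 2+1+1 = 4 ballots; Pham wins 7–4.
Tanaka vs Pham: 6 to 5, Tanaka.
Every candidate loses at least once (Ahmed loses to Pham; Tanaka loses to Ahmed; Pham loses to Tanaka). The majority relation contains the cycle Ahmed → Tanaka → Pham → Ahmed, so there is no Condorcet winner.

none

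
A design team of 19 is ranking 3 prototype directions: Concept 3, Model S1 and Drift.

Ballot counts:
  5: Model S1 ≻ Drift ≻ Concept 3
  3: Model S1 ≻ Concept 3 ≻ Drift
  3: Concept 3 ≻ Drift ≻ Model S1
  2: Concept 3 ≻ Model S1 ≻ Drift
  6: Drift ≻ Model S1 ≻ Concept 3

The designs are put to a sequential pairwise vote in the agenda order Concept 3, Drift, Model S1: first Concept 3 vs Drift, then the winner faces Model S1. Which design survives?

Round 1: Concept 3 vs Drift — 8–11, Drift advances.
Round 2: Drift vs Model S1 — 9–10, Model S1 advances.
The agenda winner is Model S1.

Model S1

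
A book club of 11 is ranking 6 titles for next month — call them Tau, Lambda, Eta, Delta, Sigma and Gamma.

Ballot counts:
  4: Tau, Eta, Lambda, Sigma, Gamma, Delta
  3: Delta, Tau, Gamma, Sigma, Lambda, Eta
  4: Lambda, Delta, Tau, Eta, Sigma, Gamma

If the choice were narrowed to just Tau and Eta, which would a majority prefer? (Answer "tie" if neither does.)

Ballots ranking Tau above Eta: 4 + 3 + 4 = 11.
Ballots ranking Eta above Tau: 11 − 11 = 0.
Tau wins the head-to-head 11–0.

Tau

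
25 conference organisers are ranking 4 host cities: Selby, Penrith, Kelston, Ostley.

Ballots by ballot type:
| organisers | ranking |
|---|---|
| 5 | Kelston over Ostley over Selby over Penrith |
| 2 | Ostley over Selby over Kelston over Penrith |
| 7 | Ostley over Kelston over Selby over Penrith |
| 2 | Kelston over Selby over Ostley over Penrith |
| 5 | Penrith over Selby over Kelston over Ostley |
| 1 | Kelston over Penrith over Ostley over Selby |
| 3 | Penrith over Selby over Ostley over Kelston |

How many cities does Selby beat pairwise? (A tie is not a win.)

Selby against each rival (25 organisers):
Selby vs Penrith: Selby is ranked higher on 5+2+7+2 = 16 ballots, Penrith on 9. Selby wins 16–9.
Selby–Kelston: Kelston 15–10.
Selby vs Ostley: Ostley wins 15–10.
Selby beats Penrith; loses to Kelston, Ostley — 1 pairwise win.

1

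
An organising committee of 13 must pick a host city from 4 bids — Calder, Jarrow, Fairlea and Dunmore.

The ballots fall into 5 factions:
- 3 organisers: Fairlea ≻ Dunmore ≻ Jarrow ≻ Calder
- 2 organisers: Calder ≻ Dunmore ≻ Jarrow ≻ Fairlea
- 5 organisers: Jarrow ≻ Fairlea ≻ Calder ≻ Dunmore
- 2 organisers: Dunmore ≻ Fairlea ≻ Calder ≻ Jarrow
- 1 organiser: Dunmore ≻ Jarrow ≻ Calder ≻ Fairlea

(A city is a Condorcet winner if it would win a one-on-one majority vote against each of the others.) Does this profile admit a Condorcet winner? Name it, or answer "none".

none

Pairwise majorities:
Calder vs Jarrow: Calder is ranked higher on 2+2 = 4 ballots, Jarrow on 9. Jarrow wins 9–4.
Calder vs Fairlea: Calder preferred on 2+1 = 3 ballots; Fairlea wins 10–3.
Calder vs Dunmore: Calder preferred on 2+5 = 7 ballots; Calder wins 7–6.
Jarrow vs Fairlea: 2+5+1 = 8 for Jarrow, 5 for Fairlea — Jarrow by 8–5.
Jarrow vs Dunmore: Jarrow preferred on 5 ballots; Dunmore wins 8–5.
Fairlea vs Dunmore: Fairlea is ranked higher on 3+5 = 8 ballots, Dunmore on 5. Fairlea wins 8–5.
Each city drops at least one matchup (Calder loses to Jarrow; Jarrow loses to Dunmore; Fairlea loses to Jarrow; Dunmore loses to Calder); the cycle Calder > Dunmore > Jarrow > Calder rules out a Condorcet winner.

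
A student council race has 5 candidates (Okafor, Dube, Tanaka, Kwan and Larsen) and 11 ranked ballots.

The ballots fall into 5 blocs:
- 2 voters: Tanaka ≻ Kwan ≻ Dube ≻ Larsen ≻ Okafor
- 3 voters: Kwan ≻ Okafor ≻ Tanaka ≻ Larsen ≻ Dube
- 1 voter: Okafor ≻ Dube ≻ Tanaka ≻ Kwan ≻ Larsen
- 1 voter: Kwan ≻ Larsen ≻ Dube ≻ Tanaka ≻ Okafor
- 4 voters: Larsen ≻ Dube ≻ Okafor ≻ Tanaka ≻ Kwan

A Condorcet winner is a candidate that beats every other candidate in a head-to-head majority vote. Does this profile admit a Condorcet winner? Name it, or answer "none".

none

Head-to-head results (11 voters):
Okafor vs Dube: Dube wins 7–4.
Okafor–Tanaka: Okafor 8–3.
Okafor vs Kwan: Kwan, 6–5.
Okafor–Larsen: Larsen 7–4.
Dube vs Tanaka: Dube wins 6–5.
Dube vs Kwan: Kwan wins 6–5.
Dube vs Larsen: Larsen wins 8–3.
Tanaka vs Kwan: Tanaka, 7–4.
Tanaka–Larsen: Tanaka 6–5.
Kwan–Larsen: Kwan 7–4.
Every candidate loses at least once (Okafor loses to Dube; Dube loses to Kwan; Tanaka loses to Okafor; Kwan loses to Tanaka; Larsen loses to Tanaka). The majority relation contains the cycle Okafor beats Tanaka beats Kwan beats Okafor, so there is no Condorcet winner.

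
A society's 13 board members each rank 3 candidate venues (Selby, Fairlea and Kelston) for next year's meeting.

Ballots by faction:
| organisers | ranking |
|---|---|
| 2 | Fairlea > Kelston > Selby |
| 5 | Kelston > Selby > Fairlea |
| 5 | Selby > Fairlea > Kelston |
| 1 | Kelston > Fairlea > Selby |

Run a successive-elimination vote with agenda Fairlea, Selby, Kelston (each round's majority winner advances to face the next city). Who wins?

Round 1: Fairlea vs Selby — 3–10, Selby advances.
Round 2: Selby vs Kelston — 5–8, Kelston advances.
The agenda winner is Kelston.

Kelston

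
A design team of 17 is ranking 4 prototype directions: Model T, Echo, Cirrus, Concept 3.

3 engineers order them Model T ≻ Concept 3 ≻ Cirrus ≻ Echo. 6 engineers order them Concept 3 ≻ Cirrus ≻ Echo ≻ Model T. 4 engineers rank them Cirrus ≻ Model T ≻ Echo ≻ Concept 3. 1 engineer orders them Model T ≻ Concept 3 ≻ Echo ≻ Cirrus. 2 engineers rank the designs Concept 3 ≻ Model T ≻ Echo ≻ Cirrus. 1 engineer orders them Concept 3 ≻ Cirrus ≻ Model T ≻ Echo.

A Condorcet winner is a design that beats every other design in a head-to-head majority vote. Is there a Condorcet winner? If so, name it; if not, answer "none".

Concept 3

Pairwise majorities:
Model T vs Echo: Model T preferred on 3+4+1+2+1 = 11 ballots; Model T wins 11–6.
Model T vs Cirrus: Model T is ranked higher on 3+1+2 = 6 ballots, Cirrus on 11. Cirrus wins 11–6.
Model T vs Concept 3: 8 to 9, Concept 3.
Echo vs Cirrus: Echo preferred on 1+2 = 3 ballots; Cirrus wins 14–3.
Echo vs Concept 3: 4 for Echo, 13 for Concept 3 — Concept 3 by 13–4.
Cirrus vs Concept 3: 4 for Cirrus, 13 for Concept 3 — Concept 3 by 13–4.
Concept 3 wins every pairwise contest, so Concept 3 is the Condorcet winner.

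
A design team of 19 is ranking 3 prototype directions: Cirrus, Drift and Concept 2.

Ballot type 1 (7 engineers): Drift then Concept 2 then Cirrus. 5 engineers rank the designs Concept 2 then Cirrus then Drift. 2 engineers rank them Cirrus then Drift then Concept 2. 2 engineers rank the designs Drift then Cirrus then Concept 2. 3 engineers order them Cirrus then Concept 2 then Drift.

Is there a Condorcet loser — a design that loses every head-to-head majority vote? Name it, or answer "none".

Head-to-head results (19 engineers):
Cirrus vs Drift: 5+2+3 = 10 for Cirrus, 9 for Drift — Cirrus by 10–9.
Cirrus vs Concept 2: Concept 2 wins 12–7.
Drift vs Concept 2: Drift, 11–8.
No design is winless: Cirrus beats Drift; Drift beats Concept 2; Concept 2 beats Cirrus. There is no Condorcet loser.

none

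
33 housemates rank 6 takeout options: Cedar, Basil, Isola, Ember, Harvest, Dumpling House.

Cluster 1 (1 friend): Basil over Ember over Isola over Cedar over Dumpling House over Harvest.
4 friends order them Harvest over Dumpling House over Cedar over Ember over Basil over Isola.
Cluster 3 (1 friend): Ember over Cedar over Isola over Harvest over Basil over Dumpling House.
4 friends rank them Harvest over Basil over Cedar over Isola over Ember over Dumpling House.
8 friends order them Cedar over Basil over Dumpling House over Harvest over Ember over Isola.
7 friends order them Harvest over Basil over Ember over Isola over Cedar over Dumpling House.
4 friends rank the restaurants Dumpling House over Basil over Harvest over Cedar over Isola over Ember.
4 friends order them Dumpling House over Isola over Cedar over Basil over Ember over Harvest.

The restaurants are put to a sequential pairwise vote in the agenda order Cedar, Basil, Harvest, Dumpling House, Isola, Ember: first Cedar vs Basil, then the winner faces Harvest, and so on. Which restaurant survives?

Dumpling House

Round 1: Cedar vs Basil — 17–16, Cedar advances.
Round 2: Cedar vs Harvest — 14–19, Harvest advances.
Round 3: Harvest vs Dumpling House — 16–17, Dumpling House advances.
Round 4: Dumpling House vs Isola — 20–13, Dumpling House advances.
Round 5: Dumpling House vs Ember — 20–13, Dumpling House advances.
The agenda winner is Dumpling House.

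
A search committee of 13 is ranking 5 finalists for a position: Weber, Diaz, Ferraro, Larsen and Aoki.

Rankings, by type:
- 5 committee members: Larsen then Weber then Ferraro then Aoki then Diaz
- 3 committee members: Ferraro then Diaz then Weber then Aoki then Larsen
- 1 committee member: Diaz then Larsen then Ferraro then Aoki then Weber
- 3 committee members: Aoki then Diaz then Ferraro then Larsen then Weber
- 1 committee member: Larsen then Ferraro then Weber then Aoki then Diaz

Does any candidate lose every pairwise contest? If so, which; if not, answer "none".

none

Head-to-head results (13 committee members):
Weber vs Diaz: 6 to 7, Diaz.
Weber vs Ferraro: 5 for Weber, 8 for Ferraro — Ferraro by 8–5.
Weber vs Larsen: Weber preferred on 3 ballots; Larsen wins 10–3.
Weber–Aoki: Weber 9–4.
Diaz vs Ferraro: Diaz preferred on 1+3 = 4 ballots; Ferraro wins 9–4.
Diaz vs Larsen: Diaz, 7–6.
Diaz vs Aoki: Diaz is ranked higher on 3+1 = 4 ballots, Aoki on 9. Aoki wins 9–4.
Ferraro–Larsen: Larsen 7–6.
Ferraro vs Aoki: Ferraro wins 10–3.
Larsen–Aoki: Larsen 7–6.
No candidate is winless: Weber beats Aoki; Diaz beats Weber; Ferraro beats Weber; Larsen beats Weber; Aoki beats Diaz. There is no Condorcet loser.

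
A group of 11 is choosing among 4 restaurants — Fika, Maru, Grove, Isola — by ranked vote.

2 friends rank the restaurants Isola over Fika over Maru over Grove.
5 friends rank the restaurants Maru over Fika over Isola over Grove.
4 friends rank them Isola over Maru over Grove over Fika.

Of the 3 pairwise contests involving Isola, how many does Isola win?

3

Isola against each rival (11 friends):
Isola vs Fika: 2+4 = 6 for Isola, 5 for Fika — Isola by 6–5.
Isola vs Maru: Isola, 6–5.
Isola vs Grove: 11 to 0, Isola.
Isola beats Fika, Maru, Grove — 3 pairwise wins.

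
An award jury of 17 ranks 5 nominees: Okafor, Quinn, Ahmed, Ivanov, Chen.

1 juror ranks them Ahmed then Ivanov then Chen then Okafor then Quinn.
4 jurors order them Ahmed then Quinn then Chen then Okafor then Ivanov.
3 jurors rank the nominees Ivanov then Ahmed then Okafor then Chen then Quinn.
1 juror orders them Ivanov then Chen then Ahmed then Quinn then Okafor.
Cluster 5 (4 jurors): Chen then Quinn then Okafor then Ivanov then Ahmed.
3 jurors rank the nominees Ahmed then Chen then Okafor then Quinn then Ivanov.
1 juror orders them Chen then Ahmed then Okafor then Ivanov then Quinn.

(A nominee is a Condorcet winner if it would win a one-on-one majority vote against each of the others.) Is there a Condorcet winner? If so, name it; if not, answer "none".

Head-to-head results (17 jurors):
Okafor–Quinn: Quinn 9–8.
Okafor vs Ahmed: Ahmed wins 13–4.
Okafor vs Ivanov: Okafor wins 12–5.
Okafor–Chen: Chen 14–3.
Quinn vs Ahmed: Ahmed, 13–4.
Quinn vs Ivanov: Quinn wins 11–6.
Quinn vs Chen: Chen wins 13–4.
Ahmed vs Ivanov: Ahmed wins 9–8.
Ahmed vs Chen: Ahmed, 11–6.
Ivanov vs Chen: Chen, 12–5.
Ahmed wins every pairwise contest, so Ahmed is the Condorcet winner.

Ahmed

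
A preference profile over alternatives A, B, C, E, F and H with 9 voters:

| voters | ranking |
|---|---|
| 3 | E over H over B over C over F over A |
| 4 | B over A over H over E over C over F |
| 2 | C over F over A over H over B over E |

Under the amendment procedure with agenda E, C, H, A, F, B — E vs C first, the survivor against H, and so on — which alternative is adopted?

B

Round 1: E vs C — 7–2, E advances.
Round 2: E vs H — 3–6, H advances.
Round 3: H vs A — 3–6, A advances.
Round 4: A vs F — 4–5, F advances.
Round 5: F vs B — 2–7, B advances.
The agenda winner is B.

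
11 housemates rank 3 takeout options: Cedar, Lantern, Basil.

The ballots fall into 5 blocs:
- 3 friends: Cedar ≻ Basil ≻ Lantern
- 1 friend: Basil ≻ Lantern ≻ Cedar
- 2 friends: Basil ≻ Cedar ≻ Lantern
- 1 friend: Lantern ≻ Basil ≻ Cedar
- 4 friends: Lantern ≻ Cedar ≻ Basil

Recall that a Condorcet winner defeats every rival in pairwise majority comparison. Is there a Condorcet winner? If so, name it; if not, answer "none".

none

Head-to-head results (11 friends):
Cedar vs Lantern: Lantern, 6–5.
Cedar vs Basil: Cedar wins 7–4.
Lantern vs Basil: Basil wins 6–5.
Each restaurant drops at least one matchup (Cedar loses to Lantern; Lantern loses to Basil; Basil loses to Cedar); the cycle Cedar > Basil > Lantern > Cedar rules out a Condorcet winner.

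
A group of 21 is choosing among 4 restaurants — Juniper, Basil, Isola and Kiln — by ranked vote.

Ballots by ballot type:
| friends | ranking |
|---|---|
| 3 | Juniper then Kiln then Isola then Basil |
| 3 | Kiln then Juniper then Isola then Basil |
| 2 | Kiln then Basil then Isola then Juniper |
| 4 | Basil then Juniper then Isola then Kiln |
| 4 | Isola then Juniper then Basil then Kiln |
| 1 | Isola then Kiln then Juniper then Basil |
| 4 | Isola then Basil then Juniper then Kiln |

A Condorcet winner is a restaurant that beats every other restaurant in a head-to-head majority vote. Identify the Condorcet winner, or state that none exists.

Isola

Head-to-head results (21 friends):
Juniper vs Basil: Juniper wins 11–10.
Juniper vs Isola: Juniper is ranked higher on 3+3+4 = 10 ballots, Isola on 11. Isola wins 11–10.
Juniper vs Kiln: Juniper wins 15–6.
Basil–Isola: Isola 15–6.
Basil vs Kiln: Basil, 12–9.
Isola vs Kiln: 13 to 8, Isola.
Only Isola has no losses; Isola is the Condorcet winner.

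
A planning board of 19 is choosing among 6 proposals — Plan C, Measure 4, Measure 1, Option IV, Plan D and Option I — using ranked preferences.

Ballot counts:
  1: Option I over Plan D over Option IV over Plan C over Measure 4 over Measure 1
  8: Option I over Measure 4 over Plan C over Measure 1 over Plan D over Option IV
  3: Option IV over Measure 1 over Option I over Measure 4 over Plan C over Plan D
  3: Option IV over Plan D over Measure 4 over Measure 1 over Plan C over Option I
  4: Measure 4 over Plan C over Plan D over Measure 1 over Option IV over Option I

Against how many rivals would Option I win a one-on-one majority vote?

3

Option I against each rival (19 council members):
Option I vs Plan C: 1+8+3 = 12 for Option I, 7 for Plan C — Option I by 12–7.
Option I vs Measure 4: 1+8+3 = 12 for Option I, 7 for Measure 4 — Option I by 12–7.
Option I vs Measure 1: Option I is ranked higher on 1+8 = 9 ballots, Measure 1 on 10. Measure 1 wins 10–9.
Option I vs Option IV: Option IV wins 10–9.
Option I vs Plan D: Option I, 12–7.
Option I beats Plan C, Measure 4, Plan D; loses to Measure 1, Option IV — 3 pairwise wins.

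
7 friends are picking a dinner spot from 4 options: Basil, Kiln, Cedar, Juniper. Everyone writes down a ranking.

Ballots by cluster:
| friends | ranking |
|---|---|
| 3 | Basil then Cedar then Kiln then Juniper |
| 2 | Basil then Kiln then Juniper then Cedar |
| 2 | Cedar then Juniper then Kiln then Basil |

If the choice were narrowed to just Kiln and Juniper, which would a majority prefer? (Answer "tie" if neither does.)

Kiln

Ballots ranking Kiln above Juniper: 3 + 2 = 5.
Ballots ranking Juniper above Kiln: 7 − 5 = 2.
Kiln wins the head-to-head 5–2.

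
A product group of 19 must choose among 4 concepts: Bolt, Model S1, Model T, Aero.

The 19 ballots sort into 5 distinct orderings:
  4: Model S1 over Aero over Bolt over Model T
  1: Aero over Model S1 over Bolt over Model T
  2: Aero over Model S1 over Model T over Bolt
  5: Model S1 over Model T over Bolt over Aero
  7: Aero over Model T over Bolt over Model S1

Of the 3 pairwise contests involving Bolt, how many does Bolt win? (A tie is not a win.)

Bolt against each rival (19 engineers):
Bolt–Model S1: Model S1 12–7.
Bolt vs Model T: 5 to 14, Model T.
Bolt vs Aero: Aero wins 14–5.
Bolt beats no one; loses to Model S1, Model T, Aero — 0 pairwise wins.

0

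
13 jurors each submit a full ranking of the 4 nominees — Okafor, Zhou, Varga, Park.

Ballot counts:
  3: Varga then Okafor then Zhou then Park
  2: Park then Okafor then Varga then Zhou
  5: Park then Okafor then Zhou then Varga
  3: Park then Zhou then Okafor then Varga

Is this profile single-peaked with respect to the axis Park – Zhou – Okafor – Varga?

no

Axis positions: Park=1, Zhou=2, Okafor=3, Varga=4.
Faction 1 (peak Varga at position 4): ranking walks positions 4-3-2-1, expanding outward from the peak — single-peaked.
Faction 2: ranking walks positions 1-3-4-2; Okafor is ranked above Zhou even though Zhou lies between Okafor and the peak Park on the axis — preferences dip and rise again. Not single-peaked.
Faction 3: ranking walks positions 1-3-2-4; Okafor is ranked above Zhou even though Zhou lies between Okafor and the peak Park on the axis — preferences dip and rise again. Not single-peaked.
Faction 4 (peak Park at position 1): ranking walks positions 1-2-3-4, expanding outward from the peak — single-peaked.
Faction 2 violates single-peakedness, so the profile is not single-peaked on this axis.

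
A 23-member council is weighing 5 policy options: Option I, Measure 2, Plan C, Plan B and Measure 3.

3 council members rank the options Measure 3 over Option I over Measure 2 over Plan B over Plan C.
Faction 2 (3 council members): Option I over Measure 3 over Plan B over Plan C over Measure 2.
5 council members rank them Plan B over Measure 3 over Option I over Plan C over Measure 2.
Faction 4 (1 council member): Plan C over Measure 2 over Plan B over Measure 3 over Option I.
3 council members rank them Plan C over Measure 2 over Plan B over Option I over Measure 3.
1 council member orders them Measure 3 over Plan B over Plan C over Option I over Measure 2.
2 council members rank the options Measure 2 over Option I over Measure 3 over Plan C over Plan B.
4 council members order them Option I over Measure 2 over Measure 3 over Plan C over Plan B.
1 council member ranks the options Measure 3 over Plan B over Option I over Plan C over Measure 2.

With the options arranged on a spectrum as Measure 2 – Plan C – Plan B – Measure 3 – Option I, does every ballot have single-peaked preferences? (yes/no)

no

Axis positions: Measure 2=1, Plan C=2, Plan B=3, Measure 3=4, Option I=5.
Faction 1: ranking walks positions 4-5-1-3-2; Measure 2 is ranked above Plan B even though Plan B lies between Measure 2 and the peak Measure 3 on the axis — preferences dip and rise again. Not single-peaked.
Faction 2 (peak Option I at position 5): ranking walks positions 5-4-3-2-1, expanding outward from the peak — single-peaked.
Faction 3 (peak Plan B at position 3): ranking walks positions 3-4-5-2-1, expanding outward from the peak — single-peaked.
Faction 4 (peak Plan C at position 2): ranking walks positions 2-1-3-4-5, expanding outward from the peak — single-peaked.
Faction 5: ranking walks positions 2-1-3-5-4; Option I is ranked above Measure 3 even though Measure 3 lies between Option I and the peak Plan C on the axis — preferences dip and rise again. Not single-peaked.
Faction 6 (peak Measure 3 at position 4): ranking walks positions 4-3-2-5-1, expanding outward from the peak — single-peaked.
Faction 7: ranking walks positions 1-5-4-2-3; Option I is ranked above Plan C even though Plan C lies between Option I and the peak Measure 2 on the axis — preferences dip and rise again. Not single-peaked.
Faction 8: ranking walks positions 5-1-4-2-3; Measure 2 is ranked above Measure 3 even though Measure 3 lies between Measure 2 and the peak Option I on the axis — preferences dip and rise again. Not single-peaked.
Faction 9 (peak Measure 3 at position 4): ranking walks positions 4-3-5-2-1, expanding outward from the peak — single-peaked.
Faction 1 violates single-peakedness, so the profile is not single-peaked on this axis.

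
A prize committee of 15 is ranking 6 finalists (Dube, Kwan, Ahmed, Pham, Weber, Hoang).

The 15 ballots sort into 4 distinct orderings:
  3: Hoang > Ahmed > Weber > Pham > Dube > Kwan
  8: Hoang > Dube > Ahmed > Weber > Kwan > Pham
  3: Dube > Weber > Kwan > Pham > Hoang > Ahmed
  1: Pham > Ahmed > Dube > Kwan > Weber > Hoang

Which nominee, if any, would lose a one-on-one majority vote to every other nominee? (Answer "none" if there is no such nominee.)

Pham

Head-to-head results (15 jurors):
Dube vs Kwan: Dube wins 15–0.
Dube vs Ahmed: 8+3 = 11 for Dube, 4 for Ahmed — Dube by 11–4.
Dube vs Pham: 11 to 4, Dube.
Dube–Weber: Dube 12–3.
Dube vs Hoang: Dube preferred on 3+1 = 4 ballots; Hoang wins 11–4.
Kwan vs Ahmed: Ahmed wins 12–3.
Kwan vs Pham: Kwan wins 11–4.
Kwan vs Weber: Weber, 14–1.
Kwan vs Hoang: 4 to 11, Hoang.
Ahmed vs Pham: 3+8 = 11 for Ahmed, 4 for Pham — Ahmed by 11–4.
Ahmed vs Weber: Ahmed is ranked higher on 3+8+1 = 12 ballots, Weber on 3. Ahmed wins 12–3.
Ahmed–Hoang: Hoang 14–1.
Pham vs Weber: Pham is ranked higher on 1 ballot, Weber on 14. Weber wins 14–1.
Pham vs Hoang: Hoang wins 11–4.
Weber vs Hoang: Weber preferred on 3+1 = 4 ballots; Hoang wins 11–4.
Only Pham has no wins; Pham is the Condorcet loser.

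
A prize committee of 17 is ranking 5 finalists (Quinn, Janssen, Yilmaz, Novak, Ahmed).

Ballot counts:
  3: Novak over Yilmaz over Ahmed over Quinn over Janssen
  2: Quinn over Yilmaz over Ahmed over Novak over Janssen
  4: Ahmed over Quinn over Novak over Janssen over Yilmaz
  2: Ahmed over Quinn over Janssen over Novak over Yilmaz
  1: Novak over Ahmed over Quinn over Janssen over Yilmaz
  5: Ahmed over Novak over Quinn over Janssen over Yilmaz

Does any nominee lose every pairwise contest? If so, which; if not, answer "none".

Yilmaz

Head-to-head results (17 jurors):
Quinn vs Janssen: 3+2+4+2+1+5 = 17 for Quinn, 0 for Janssen — Quinn by 17–0.
Quinn vs Yilmaz: 14 to 3, Quinn.
Quinn vs Novak: Novak wins 9–8.
Quinn vs Ahmed: 2 to 15, Ahmed.
Janssen vs Yilmaz: 12 to 5, Janssen.
Janssen–Novak: Novak 15–2.
Janssen vs Ahmed: Ahmed, 17–0.
Yilmaz vs Novak: Novak wins 15–2.
Yilmaz vs Ahmed: Ahmed, 12–5.
Novak vs Ahmed: 4 to 13, Ahmed.
Only Yilmaz has no wins; Yilmaz is the Condorcet loser.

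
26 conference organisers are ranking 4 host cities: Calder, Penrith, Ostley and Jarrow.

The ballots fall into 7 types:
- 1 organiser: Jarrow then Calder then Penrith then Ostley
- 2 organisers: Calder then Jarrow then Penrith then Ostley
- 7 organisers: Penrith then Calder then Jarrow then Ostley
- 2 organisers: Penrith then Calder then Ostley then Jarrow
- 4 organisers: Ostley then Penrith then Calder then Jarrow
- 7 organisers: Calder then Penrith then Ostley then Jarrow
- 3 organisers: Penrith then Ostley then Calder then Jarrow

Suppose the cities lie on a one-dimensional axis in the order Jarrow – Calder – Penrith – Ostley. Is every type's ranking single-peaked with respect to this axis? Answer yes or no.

Axis positions: Jarrow=1, Calder=2, Penrith=3, Ostley=4.
Type 1 (peak Jarrow at position 1): ranking walks positions 1-2-3-4, expanding outward from the peak — single-peaked.
Type 2 (peak Calder at position 2): ranking walks positions 2-1-3-4, expanding outward from the peak — single-peaked.
Type 3 (peak Penrith at position 3): ranking walks positions 3-2-1-4, expanding outward from the peak — single-peaked.
Type 4 (peak Penrith at position 3): ranking walks positions 3-2-4-1, expanding outward from the peak — single-peaked.
Type 5 (peak Ostley at position 4): ranking walks positions 4-3-2-1, expanding outward from the peak — single-peaked.
Type 6 (peak Calder at position 2): ranking walks positions 2-3-4-1, expanding outward from the peak — single-peaked.
Type 7 (peak Penrith at position 3): ranking walks positions 3-4-2-1, expanding outward from the peak — single-peaked.
Every ranking is single-peaked on this axis.

yes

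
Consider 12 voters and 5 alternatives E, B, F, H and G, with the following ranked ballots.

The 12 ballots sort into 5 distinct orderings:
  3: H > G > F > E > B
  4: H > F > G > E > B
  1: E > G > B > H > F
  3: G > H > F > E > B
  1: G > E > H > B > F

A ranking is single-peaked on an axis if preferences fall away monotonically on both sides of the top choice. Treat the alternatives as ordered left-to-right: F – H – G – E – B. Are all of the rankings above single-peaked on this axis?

yes

Axis positions: F=1, H=2, G=3, E=4, B=5.
Bloc 1 (peak H at position 2): ranking walks positions 2-3-1-4-5, expanding outward from the peak — single-peaked.
Bloc 2 (peak H at position 2): ranking walks positions 2-1-3-4-5, expanding outward from the peak — single-peaked.
Bloc 3 (peak E at position 4): ranking walks positions 4-3-5-2-1, expanding outward from the peak — single-peaked.
Bloc 4 (peak G at position 3): ranking walks positions 3-2-1-4-5, expanding outward from the peak — single-peaked.
Bloc 5 (peak G at position 3): ranking walks positions 3-4-2-5-1, expanding outward from the peak — single-peaked.
Every ranking is single-peaked on this axis.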